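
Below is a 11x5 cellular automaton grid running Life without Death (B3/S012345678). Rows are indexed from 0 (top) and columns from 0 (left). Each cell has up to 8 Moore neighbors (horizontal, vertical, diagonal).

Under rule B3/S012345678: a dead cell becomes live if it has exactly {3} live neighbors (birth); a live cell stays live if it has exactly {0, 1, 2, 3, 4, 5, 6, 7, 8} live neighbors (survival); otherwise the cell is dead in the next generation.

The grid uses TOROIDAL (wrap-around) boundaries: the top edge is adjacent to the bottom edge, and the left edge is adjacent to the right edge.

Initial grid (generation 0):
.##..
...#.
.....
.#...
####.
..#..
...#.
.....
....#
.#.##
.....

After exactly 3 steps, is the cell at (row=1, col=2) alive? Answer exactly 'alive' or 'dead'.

Simulating step by step:
Generation 0 (given above): 14 live cells
Generation 1: 23 live cells
.##..
..##.
.....
##...
####.
..#.#
...#.
.....
#..##
##.##
##.#.
Generation 2: 33 live cells
###.#
.###.
.##..
##..#
####.
#.#.#
...#.
...#.
#####
##.##
##.#.
Generation 3: 38 live cells
###.#
.####
.##.#
##..#
####.
#.#.#
..##.
##.#.
#####
##.##
##.#.

Cell (1,2) at generation 3: 1 -> alive

Answer: alive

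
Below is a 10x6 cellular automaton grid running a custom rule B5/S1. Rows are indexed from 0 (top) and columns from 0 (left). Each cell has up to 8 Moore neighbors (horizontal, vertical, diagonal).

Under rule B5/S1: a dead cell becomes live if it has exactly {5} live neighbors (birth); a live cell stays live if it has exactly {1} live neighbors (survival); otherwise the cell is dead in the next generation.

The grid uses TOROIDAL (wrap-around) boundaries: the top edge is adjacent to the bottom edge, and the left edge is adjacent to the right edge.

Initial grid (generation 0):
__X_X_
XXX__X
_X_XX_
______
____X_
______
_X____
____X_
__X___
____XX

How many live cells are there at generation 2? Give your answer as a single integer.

Answer: 0

Derivation:
Simulating step by step:
Generation 0 (given above): 15 live cells
Generation 1: 2 live cells
_____X
___X__
______
______
______
______
______
______
______
______
Generation 2: 0 live cells
______
______
______
______
______
______
______
______
______
______
Population at generation 2: 0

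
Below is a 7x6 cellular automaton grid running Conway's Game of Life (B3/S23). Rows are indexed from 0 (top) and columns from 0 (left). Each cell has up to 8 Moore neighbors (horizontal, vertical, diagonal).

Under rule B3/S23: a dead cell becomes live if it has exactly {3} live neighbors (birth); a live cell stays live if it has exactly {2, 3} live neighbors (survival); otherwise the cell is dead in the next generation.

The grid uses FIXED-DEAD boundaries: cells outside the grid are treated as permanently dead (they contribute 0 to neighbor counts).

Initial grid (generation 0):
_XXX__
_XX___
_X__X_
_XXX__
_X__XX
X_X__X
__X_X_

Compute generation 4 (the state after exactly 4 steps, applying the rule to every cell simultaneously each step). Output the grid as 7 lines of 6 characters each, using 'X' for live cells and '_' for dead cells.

Answer: ______
______
X_____
_X_XX_
_X_XX_
_X_XX_
__X___

Derivation:
Simulating step by step:
Generation 0 (given above): 18 live cells
Generation 1: 15 live cells
_X_X__
X_____
X_____
XX_X_X
X___XX
__X__X
_X_X__
Generation 2: 15 live cells
______
XX____
X_____
XX___X
X_XX_X
_XXX_X
__X___
Generation 3: 11 live cells
______
XX____
______
X_X_X_
X__X_X
______
_XXX__
Generation 4: 11 live cells
(generation 4 grid is the final answer)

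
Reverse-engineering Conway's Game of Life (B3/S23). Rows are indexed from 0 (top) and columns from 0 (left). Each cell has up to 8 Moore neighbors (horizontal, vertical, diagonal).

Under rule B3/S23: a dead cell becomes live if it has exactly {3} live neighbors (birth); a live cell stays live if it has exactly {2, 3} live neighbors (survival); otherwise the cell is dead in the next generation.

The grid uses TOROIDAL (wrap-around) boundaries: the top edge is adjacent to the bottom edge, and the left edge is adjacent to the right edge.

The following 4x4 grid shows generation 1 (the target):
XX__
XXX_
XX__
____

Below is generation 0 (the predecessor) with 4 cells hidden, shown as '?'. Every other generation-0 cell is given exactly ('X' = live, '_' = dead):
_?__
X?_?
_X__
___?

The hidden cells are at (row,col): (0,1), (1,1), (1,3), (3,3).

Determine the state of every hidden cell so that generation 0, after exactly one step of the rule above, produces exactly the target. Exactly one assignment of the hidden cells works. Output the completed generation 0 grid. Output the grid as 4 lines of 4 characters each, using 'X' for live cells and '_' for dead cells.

Answer: _X__
XX__
_X__
____

Derivation:
Hidden generation-0 cells (in order): (0,1), (1,1), (1,3), (3,3).
A hidden cell only influences target cells in its own 3x3 neighborhood. Try each of the 2^4 = 16 assignments, step the completed generation 0 forward once under B3/S23, and compare with the target:
  (0,1)=_ (1,1)=_ (1,3)=_ (3,3)=_ -> step gives (0,0)='_' but target has 'X' -> reject
  (0,1)=_ (1,1)=_ (1,3)=_ (3,3)=X -> step gives (0,0)='_' but target has 'X' -> reject
  (0,1)=_ (1,1)=_ (1,3)=X (3,3)=_ -> step gives (0,0)='_' but target has 'X' -> reject
  (0,1)=_ (1,1)=_ (1,3)=X (3,3)=X -> step gives (0,1)='_' but target has 'X' -> reject
  (0,1)=_ (1,1)=X (1,3)=_ (3,3)=_ -> step gives (0,0)='_' but target has 'X' -> reject
  (0,1)=_ (1,1)=X (1,3)=_ (3,3)=X -> step gives (0,1)='_' but target has 'X' -> reject
  (0,1)=_ (1,1)=X (1,3)=X (3,3)=_ -> step gives (0,1)='_' but target has 'X' -> reject
  (0,1)=_ (1,1)=X (1,3)=X (3,3)=X -> step gives (0,0)='_' but target has 'X' -> reject
  (0,1)=X (1,1)=_ (1,3)=_ (3,3)=_ -> step gives (0,0)='_' but target has 'X' -> reject
  (0,1)=X (1,1)=_ (1,3)=_ (3,3)=X -> step gives (0,1)='_' but target has 'X' -> reject
  (0,1)=X (1,1)=_ (1,3)=X (3,3)=_ -> step gives (0,1)='_' but target has 'X' -> reject
  (0,1)=X (1,1)=_ (1,3)=X (3,3)=X -> step gives (0,0)='_' but target has 'X' -> reject
  (0,1)=X (1,1)=X (1,3)=_ (3,3)=_ -> step reproduces the target at every cell -> ACCEPT
  (0,1)=X (1,1)=X (1,3)=_ (3,3)=X -> step gives (0,0)='_' but target has 'X' -> reject
  (0,1)=X (1,1)=X (1,3)=X (3,3)=_ -> step gives (0,0)='_' but target has 'X' -> reject
  (0,1)=X (1,1)=X (1,3)=X (3,3)=X -> step gives (0,0)='_' but target has 'X' -> reject
Unique solution: (0,1)=live, (1,1)=live, (1,3)=dead, (3,3)=dead.
Check: live-neighbor counts of every cell in the completed generation 0:
3221
3331
3221
2220
Applying B3/S23 to generation 0 with these counts gives:
XX__
XXX_
XX__
____
which matches the target exactly.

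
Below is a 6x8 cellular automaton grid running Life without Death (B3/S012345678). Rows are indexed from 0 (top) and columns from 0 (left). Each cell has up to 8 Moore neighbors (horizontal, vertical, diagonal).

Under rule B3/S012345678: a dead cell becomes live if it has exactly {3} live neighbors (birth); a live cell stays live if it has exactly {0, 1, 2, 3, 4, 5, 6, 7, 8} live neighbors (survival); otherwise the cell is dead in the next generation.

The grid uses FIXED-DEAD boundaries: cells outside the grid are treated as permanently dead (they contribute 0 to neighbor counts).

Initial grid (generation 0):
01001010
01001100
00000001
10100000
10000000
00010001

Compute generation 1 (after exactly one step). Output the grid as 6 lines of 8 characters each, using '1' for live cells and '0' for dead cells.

Answer: 01001010
01001110
01000001
11100000
11000000
00010001

Derivation:
Simulating step by step:
Generation 0 (given above): 12 live cells
Generation 1: 16 live cells
(generation 1 grid is the final answer)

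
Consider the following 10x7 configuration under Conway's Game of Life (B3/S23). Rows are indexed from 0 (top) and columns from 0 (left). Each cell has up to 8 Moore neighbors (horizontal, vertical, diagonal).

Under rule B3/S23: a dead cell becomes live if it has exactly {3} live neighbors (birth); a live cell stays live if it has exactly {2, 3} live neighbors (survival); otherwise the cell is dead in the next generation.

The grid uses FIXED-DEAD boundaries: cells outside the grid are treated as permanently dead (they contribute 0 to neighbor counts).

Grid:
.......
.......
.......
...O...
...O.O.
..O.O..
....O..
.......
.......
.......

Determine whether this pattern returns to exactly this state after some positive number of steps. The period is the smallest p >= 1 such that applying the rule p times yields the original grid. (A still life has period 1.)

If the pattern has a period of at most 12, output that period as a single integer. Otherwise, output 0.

Answer: 2

Derivation:
Simulating and comparing each generation to the original:
Gen 0 (original, given above): 6 live cells
Gen 1: 6 live cells, differs from original
Gen 2: 6 live cells, MATCHES original -> period = 2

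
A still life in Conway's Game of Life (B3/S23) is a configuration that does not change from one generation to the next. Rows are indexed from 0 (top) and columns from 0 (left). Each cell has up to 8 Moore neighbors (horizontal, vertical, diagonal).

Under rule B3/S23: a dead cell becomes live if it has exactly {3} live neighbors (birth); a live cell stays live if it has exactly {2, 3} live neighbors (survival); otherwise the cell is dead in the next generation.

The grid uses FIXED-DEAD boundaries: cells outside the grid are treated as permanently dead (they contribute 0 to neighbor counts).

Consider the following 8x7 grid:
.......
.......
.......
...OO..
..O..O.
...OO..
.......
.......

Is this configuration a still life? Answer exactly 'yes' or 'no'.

Compute generation 1 and compare to generation 0 (given above):
Generation 1:
.......
.......
.......
...OO..
..O..O.
...OO..
.......
.......
The grids are IDENTICAL -> still life.

Answer: yes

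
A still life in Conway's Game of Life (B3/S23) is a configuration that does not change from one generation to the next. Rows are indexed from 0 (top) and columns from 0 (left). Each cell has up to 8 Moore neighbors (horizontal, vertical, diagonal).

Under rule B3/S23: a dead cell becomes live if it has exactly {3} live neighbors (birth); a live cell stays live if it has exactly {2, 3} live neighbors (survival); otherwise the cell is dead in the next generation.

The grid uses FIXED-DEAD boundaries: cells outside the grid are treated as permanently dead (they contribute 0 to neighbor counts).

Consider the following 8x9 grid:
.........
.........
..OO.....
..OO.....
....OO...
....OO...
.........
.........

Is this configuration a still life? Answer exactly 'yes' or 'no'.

Compute generation 1 and compare to generation 0 (given above):
Generation 1:
.........
.........
..OO.....
..O......
.....O...
....OO...
.........
.........
Cell (3,3) differs: gen0=1 vs gen1=0 -> NOT a still life.

Answer: no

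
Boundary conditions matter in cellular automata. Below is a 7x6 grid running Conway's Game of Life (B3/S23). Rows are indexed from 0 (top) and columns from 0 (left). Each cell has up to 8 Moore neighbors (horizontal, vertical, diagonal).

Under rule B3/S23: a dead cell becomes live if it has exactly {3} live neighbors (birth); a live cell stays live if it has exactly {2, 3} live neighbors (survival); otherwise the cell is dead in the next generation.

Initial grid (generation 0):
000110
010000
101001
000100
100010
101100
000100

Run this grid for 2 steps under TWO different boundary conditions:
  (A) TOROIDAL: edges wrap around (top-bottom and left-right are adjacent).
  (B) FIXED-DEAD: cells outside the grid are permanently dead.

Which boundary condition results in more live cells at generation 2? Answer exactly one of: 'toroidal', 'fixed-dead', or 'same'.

Under TOROIDAL boundary, generation 2:
100000
000000
000000
000010
000000
010001
010001
Population = 6

Under FIXED-DEAD boundary, generation 2:
001100
010100
100000
100010
100001
000010
010010
Population = 12

Comparison: toroidal=6, fixed-dead=12 -> fixed-dead

Answer: fixed-dead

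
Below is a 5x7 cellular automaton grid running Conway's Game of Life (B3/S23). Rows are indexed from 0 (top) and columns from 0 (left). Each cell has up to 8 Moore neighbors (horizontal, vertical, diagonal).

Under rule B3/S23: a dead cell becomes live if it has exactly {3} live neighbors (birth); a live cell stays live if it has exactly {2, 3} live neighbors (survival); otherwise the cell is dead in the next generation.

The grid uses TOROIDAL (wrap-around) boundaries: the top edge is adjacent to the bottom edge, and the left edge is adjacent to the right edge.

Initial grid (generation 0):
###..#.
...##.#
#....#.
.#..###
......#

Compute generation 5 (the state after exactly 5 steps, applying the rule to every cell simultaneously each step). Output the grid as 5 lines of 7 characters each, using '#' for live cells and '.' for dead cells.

Simulating step by step:
Generation 0 (given above): 14 live cells
Generation 1: 14 live cells
######.
..###..
#..#...
....#..
..#.#..
Generation 2: 7 live cells
.....#.
#....##
..#....
....#..
..#....
Generation 3: 6 live cells
.....#.
.....##
.....##
...#...
.......
Generation 4: 6 live cells
.....##
....#..
....###
.......
.......
Generation 5: 5 live cells
(generation 5 grid is the final answer)

Answer: .....#.
....#..
....##.
.....#.
.......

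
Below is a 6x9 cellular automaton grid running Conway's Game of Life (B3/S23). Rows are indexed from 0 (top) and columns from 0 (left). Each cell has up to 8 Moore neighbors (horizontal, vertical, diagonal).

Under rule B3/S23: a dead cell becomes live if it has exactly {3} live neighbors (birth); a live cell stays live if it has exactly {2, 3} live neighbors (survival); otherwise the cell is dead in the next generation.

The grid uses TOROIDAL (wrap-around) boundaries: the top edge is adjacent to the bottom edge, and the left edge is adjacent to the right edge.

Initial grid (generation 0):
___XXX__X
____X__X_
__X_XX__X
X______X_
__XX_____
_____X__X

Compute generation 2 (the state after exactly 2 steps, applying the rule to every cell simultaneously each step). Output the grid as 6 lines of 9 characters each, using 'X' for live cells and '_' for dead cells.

Answer: ____XX__X
X__X_____
__XXX____
__X_X_X_X
XXXX_____
____XX__X

Derivation:
Simulating step by step:
Generation 0 (given above): 16 live cells
Generation 1: 21 live cells
___X_XXXX
______XXX
___XXXXXX
_XX_X___X
________X
__X__X___
Generation 2: 19 live cells
(generation 2 grid is the final answer)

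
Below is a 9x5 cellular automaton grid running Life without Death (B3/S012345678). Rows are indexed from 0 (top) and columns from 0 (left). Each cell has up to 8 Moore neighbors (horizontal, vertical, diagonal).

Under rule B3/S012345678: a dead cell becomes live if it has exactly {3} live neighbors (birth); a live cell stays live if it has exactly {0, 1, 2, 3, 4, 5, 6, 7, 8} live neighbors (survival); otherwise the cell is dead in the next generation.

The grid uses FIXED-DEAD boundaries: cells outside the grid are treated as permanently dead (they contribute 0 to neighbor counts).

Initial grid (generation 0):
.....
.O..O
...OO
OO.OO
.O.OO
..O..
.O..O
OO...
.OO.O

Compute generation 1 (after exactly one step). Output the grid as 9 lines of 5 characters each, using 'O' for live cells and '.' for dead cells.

Simulating step by step:
Generation 0 (given above): 19 live cells
Generation 1: 29 live cells
(generation 1 grid is the final answer)

Answer: .....
.O.OO
OO.OO
OO.OO
OO.OO
.OO.O
OOO.O
OO.O.
OOO.O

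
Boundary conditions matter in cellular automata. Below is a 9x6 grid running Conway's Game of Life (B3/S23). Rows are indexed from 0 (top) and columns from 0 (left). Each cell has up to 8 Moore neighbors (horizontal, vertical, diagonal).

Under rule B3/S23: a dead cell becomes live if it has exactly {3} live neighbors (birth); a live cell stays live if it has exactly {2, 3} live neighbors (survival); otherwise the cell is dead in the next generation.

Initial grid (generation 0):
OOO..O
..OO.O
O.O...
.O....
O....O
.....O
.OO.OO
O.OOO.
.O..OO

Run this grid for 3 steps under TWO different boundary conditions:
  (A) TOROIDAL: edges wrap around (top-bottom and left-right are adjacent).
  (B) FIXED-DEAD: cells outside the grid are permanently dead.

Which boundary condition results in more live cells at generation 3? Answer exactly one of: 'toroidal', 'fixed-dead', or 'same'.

Answer: toroidal

Derivation:
Under TOROIDAL boundary, generation 3:
....OO
O....O
......
....OO
...OOO
......
.OO...
......
......
Population = 11

Under FIXED-DEAD boundary, generation 3:
......
....O.
..OO..
......
O.....
......
O...O.
O..OO.
....O.
Population = 10

Comparison: toroidal=11, fixed-dead=10 -> toroidal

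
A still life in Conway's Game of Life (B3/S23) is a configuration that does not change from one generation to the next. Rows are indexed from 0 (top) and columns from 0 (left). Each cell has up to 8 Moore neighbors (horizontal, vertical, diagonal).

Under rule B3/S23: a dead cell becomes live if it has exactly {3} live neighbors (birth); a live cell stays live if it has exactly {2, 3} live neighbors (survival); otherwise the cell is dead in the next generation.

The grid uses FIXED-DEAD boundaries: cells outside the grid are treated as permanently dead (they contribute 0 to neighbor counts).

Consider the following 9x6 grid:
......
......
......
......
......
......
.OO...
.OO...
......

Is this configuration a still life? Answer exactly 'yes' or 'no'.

Compute generation 1 and compare to generation 0 (given above):
Generation 1:
......
......
......
......
......
......
.OO...
.OO...
......
The grids are IDENTICAL -> still life.

Answer: yes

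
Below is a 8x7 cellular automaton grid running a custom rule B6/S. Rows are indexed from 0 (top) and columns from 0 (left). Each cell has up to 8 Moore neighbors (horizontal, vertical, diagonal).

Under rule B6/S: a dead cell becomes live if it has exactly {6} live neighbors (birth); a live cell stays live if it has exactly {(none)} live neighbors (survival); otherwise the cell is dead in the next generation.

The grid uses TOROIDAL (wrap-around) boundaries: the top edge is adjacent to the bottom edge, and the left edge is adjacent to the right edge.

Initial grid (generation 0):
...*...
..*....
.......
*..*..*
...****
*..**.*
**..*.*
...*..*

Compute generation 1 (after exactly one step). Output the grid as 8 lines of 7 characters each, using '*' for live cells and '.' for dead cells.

Simulating step by step:
Generation 0 (given above): 19 live cells
Generation 1: 0 live cells
(generation 1 grid is the final answer)

Answer: .......
.......
.......
.......
.......
.......
.......
.......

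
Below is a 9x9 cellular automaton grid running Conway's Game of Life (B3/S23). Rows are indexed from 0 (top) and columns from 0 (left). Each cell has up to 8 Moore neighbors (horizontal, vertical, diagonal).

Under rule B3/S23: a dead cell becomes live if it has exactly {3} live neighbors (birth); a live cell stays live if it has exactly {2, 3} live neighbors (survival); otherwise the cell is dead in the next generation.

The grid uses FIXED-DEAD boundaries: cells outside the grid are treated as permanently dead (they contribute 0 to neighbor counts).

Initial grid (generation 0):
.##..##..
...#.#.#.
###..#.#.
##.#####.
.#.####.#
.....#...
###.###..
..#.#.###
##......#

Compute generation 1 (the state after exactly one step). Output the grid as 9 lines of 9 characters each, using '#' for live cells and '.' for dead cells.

Answer: ..#.###..
#..#.#.#.
#......##
........#
##.#.....
#......#.
.##.#....
..#.#.#.#
.#......#

Derivation:
Simulating step by step:
Generation 0 (given above): 40 live cells
Generation 1: 26 live cells
(generation 1 grid is the final answer)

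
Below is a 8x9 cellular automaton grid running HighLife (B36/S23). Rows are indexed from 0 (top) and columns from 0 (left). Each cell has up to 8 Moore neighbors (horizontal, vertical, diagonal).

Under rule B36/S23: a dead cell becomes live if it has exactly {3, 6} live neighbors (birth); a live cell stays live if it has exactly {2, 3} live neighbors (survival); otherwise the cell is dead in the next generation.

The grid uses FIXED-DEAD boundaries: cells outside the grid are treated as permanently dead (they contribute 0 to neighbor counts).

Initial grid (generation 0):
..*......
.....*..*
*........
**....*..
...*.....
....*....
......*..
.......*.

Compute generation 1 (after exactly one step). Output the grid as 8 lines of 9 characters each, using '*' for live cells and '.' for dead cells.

Answer: .........
.........
**.......
**.......
.........
.........
.........
.........

Derivation:
Simulating step by step:
Generation 0 (given above): 11 live cells
Generation 1: 4 live cells
(generation 1 grid is the final answer)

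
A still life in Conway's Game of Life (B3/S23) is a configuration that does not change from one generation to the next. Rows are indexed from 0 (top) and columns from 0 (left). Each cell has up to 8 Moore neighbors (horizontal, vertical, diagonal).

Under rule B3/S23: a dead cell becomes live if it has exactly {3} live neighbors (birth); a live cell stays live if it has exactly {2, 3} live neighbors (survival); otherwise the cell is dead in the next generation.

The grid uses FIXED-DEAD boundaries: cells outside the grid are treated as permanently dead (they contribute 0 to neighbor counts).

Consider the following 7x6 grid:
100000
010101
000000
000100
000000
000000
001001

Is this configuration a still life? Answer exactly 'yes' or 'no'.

Answer: no

Derivation:
Compute generation 1 and compare to generation 0 (given above):
Generation 1:
000000
000000
001010
000000
000000
000000
000000
Cell (0,0) differs: gen0=1 vs gen1=0 -> NOT a still life.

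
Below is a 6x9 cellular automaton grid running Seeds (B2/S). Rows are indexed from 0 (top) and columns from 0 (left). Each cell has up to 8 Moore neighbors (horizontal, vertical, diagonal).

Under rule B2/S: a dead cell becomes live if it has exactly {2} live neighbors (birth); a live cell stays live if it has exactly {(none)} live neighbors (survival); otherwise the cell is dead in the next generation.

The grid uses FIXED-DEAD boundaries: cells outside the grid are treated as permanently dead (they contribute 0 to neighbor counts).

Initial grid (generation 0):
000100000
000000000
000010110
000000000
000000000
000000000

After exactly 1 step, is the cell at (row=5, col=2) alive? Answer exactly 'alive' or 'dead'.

Answer: dead

Derivation:
Simulating step by step:
Generation 0 (given above): 4 live cells
Generation 1: 9 live cells
000000000
000111110
000001000
000001110
000000000
000000000

Cell (5,2) at generation 1: 0 -> dead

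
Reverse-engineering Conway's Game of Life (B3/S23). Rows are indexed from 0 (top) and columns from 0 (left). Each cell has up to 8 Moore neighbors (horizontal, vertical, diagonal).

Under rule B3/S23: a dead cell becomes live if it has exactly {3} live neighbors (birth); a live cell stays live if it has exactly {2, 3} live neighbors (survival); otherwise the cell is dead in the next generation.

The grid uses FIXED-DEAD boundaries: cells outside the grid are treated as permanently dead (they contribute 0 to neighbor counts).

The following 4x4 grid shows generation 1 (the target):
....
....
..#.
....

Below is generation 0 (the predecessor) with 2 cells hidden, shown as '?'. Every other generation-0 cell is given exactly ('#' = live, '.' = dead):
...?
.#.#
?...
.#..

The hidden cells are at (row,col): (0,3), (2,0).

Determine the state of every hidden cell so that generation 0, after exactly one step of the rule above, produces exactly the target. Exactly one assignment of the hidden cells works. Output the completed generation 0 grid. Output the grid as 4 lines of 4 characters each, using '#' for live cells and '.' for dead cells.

Hidden generation-0 cells (in order): (0,3), (2,0).
A hidden cell only influences target cells in its own 3x3 neighborhood. Try each of the 2^2 = 4 assignments, step the completed generation 0 forward once under B3/S23, and compare with the target:
  (0,3)=. (2,0)=. -> step reproduces the target at every cell -> ACCEPT
  (0,3)=. (2,0)=# -> step gives (2,0)='#' but target has '.' -> reject
  (0,3)=# (2,0)=. -> step gives (0,2)='#' but target has '.' -> reject
  (0,3)=# (2,0)=# -> step gives (0,2)='#' but target has '.' -> reject
Unique solution: (0,3)=dead, (2,0)=dead.
Check: live-neighbor counts of every cell in the completed generation 0:
1121
1020
2231
1010
Applying B3/S23 to generation 0 with these counts gives:
....
....
..#.
....
which matches the target exactly.

Answer: ....
.#.#
....
.#..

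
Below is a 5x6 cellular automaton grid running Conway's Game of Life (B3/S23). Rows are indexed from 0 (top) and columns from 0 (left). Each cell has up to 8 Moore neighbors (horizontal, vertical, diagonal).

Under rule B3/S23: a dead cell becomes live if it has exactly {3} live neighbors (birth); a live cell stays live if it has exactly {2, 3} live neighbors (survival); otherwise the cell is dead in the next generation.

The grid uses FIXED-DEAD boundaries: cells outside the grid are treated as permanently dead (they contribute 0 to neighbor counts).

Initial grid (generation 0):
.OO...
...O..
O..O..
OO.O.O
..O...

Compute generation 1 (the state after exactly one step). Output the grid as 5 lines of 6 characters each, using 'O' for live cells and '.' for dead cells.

Answer: ..O...
.O.O..
OO.O..
OO.OO.
.OO...

Derivation:
Simulating step by step:
Generation 0 (given above): 10 live cells
Generation 1: 12 live cells
(generation 1 grid is the final answer)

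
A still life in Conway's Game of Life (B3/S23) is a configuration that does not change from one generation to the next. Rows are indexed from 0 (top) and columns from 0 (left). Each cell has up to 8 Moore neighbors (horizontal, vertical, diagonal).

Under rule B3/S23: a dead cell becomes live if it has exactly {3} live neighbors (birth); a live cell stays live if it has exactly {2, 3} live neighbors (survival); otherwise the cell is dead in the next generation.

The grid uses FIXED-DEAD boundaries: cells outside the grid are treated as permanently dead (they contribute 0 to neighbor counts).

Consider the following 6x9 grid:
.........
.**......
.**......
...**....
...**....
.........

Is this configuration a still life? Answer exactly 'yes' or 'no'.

Answer: no

Derivation:
Compute generation 1 and compare to generation 0 (given above):
Generation 1:
.........
.**......
.*.......
....*....
...**....
.........
Cell (2,2) differs: gen0=1 vs gen1=0 -> NOT a still life.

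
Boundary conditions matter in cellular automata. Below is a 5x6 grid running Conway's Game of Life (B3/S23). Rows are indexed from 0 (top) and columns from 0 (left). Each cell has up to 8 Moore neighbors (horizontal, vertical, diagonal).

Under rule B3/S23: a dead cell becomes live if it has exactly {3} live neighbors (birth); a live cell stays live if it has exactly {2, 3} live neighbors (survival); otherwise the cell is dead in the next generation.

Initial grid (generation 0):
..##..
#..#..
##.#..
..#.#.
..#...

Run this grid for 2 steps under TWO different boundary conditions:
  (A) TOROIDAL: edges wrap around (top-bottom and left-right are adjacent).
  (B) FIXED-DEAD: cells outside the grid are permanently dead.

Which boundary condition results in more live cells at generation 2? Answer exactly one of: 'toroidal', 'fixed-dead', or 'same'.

Answer: fixed-dead

Derivation:
Under TOROIDAL boundary, generation 2:
#...#.
......
##....
....##
......
Population = 6

Under FIXED-DEAD boundary, generation 2:
..###.
#.....
##..#.
.##.#.
......
Population = 10

Comparison: toroidal=6, fixed-dead=10 -> fixed-dead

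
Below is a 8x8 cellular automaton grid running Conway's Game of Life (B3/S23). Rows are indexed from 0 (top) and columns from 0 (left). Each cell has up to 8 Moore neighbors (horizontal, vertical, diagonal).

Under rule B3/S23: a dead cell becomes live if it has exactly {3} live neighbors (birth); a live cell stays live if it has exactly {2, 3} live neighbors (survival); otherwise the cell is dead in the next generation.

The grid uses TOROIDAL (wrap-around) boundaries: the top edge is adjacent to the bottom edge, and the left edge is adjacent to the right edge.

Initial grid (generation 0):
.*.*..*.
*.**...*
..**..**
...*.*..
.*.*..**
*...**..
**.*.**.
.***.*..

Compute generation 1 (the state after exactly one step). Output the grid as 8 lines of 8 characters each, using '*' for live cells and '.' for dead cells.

Simulating step by step:
Generation 0 (given above): 29 live cells
Generation 1: 24 live cells
(generation 1 grid is the final answer)

Answer: ......**
*...*...
**....**
*..*.*..
*.**..**
...*....
*..*..**
...*.*.*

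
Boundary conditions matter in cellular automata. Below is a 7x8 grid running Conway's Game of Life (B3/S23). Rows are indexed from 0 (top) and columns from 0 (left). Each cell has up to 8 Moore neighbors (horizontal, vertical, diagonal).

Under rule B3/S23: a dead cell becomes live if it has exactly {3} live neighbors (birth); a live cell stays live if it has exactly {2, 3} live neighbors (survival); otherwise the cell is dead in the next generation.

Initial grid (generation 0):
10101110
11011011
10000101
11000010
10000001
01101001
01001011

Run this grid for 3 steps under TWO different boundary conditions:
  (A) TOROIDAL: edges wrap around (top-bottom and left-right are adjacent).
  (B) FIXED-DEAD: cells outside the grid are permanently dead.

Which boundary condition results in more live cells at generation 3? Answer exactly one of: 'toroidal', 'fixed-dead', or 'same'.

Under TOROIDAL boundary, generation 3:
00100000
00001100
10001100
01000010
00000010
01000010
01001100
Population = 14

Under FIXED-DEAD boundary, generation 3:
00000011
00100101
00101010
00100110
01110000
00000100
00001010
Population = 17

Comparison: toroidal=14, fixed-dead=17 -> fixed-dead

Answer: fixed-dead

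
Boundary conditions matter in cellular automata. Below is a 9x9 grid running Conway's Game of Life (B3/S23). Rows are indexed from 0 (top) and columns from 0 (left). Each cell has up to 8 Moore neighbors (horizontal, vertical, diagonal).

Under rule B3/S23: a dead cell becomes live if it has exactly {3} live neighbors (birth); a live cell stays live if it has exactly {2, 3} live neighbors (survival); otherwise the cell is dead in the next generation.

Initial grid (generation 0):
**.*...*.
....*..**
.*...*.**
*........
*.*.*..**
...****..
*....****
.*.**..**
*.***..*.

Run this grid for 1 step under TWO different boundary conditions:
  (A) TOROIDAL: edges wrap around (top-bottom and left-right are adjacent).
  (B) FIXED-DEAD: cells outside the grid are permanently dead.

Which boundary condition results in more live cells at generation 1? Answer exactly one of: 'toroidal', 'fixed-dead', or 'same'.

Answer: fixed-dead

Derivation:
Under TOROIDAL boundary, generation 1:
**....**.
.**.*....
......**.
......*..
**..*.***
.*.*.....
*.*......
.*.......
......**.
Population = 23

Under FIXED-DEAD boundary, generation 1:
.......**
***.*....
......***
*.....*..
.*..*.**.
.*.*.....
..*.....*
**.......
.**.*..**
Population = 26

Comparison: toroidal=23, fixed-dead=26 -> fixed-dead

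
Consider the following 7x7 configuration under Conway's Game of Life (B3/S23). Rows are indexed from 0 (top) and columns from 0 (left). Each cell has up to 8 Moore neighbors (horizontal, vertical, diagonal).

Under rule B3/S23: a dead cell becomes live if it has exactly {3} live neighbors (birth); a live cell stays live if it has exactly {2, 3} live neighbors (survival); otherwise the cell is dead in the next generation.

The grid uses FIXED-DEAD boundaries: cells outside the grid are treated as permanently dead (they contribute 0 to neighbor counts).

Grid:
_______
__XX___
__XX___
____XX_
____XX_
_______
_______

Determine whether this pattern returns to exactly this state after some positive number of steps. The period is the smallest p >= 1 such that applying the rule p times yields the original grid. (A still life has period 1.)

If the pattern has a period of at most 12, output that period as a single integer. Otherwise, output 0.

Answer: 2

Derivation:
Simulating and comparing each generation to the original:
Gen 0 (original, given above): 8 live cells
Gen 1: 6 live cells, differs from original
Gen 2: 8 live cells, MATCHES original -> period = 2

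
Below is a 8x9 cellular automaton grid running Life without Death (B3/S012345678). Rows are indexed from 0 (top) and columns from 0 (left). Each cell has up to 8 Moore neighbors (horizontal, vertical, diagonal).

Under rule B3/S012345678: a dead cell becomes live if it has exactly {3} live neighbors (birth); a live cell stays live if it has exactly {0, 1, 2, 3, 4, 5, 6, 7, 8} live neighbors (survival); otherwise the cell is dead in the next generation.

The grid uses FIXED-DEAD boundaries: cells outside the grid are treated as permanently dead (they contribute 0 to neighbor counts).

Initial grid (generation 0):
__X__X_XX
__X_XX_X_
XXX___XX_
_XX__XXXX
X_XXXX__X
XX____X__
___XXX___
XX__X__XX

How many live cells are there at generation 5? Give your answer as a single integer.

Simulating step by step:
Generation 0 (given above): 36 live cells
Generation 1: 44 live cells
__XXXX_XX
__X_XX_X_
XXX_X_XX_
_XX__XXXX
X_XXXX__X
XX____X__
__XXXXXX_
XX_XXX_XX
Generation 2: 45 live cells
__XXXX_XX
__X_XX_X_
XXX_X_XX_
_XX__XXXX
X_XXXX__X
XX____X__
__XXXXXXX
XX_XXX_XX
Generation 3: 46 live cells
__XXXX_XX
__X_XX_X_
XXX_X_XX_
_XX__XXXX
X_XXXX__X
XX____X_X
__XXXXXXX
XX_XXX_XX
Generation 4: 46 live cells
__XXXX_XX
__X_XX_X_
XXX_X_XX_
_XX__XXXX
X_XXXX__X
XX____X_X
__XXXXXXX
XX_XXX_XX
Generation 5: 46 live cells
__XXXX_XX
__X_XX_X_
XXX_X_XX_
_XX__XXXX
X_XXXX__X
XX____X_X
__XXXXXXX
XX_XXX_XX
Population at generation 5: 46

Answer: 46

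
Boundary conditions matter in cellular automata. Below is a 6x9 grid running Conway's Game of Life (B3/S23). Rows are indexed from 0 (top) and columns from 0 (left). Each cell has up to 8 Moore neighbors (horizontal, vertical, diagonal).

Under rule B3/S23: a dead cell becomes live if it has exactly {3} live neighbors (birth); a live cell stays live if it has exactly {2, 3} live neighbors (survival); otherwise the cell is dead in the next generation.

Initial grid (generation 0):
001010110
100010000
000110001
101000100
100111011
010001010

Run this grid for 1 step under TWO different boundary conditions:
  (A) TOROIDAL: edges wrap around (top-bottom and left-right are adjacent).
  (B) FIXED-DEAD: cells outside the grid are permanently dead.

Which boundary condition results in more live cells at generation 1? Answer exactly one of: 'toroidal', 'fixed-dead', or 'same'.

Under TOROIDAL boundary, generation 1:
010110111
000010011
110111001
111000100
101111010
111000000
Population = 28

Under FIXED-DEAD boundary, generation 1:
000101000
000010010
010111000
011000101
101111011
000001011
Population = 22

Comparison: toroidal=28, fixed-dead=22 -> toroidal

Answer: toroidal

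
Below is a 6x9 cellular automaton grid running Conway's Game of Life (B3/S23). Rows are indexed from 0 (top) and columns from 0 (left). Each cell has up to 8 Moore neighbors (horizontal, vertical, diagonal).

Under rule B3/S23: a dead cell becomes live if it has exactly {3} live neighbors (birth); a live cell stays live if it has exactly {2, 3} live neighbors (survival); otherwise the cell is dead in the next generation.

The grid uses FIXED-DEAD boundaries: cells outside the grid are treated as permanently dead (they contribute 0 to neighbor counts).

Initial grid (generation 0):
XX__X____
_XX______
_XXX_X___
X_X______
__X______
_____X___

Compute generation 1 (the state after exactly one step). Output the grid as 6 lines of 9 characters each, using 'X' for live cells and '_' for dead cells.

Simulating step by step:
Generation 0 (given above): 13 live cells
Generation 1: 7 live cells
(generation 1 grid is the final answer)

Answer: XXX______
____X____
X__X_____
_________
_X_______
_________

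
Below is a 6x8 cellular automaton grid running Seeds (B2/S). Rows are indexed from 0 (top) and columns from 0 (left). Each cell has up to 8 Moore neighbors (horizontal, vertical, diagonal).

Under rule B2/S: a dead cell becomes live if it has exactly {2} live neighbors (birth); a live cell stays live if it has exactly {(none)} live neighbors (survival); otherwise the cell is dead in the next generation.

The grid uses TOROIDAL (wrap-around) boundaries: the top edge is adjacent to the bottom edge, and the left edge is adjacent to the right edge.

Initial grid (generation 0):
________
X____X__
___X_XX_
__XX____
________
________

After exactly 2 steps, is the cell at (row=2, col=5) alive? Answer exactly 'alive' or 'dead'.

Simulating step by step:
Generation 0 (given above): 7 live cells
Generation 1: 7 live cells
________
_______X
_X_____X
_____XX_
__XX____
________
Generation 2: 12 live cells
________
______X_
_____X__
XX_XX__X
____XXX_
__XX____

Cell (2,5) at generation 2: 1 -> alive

Answer: alive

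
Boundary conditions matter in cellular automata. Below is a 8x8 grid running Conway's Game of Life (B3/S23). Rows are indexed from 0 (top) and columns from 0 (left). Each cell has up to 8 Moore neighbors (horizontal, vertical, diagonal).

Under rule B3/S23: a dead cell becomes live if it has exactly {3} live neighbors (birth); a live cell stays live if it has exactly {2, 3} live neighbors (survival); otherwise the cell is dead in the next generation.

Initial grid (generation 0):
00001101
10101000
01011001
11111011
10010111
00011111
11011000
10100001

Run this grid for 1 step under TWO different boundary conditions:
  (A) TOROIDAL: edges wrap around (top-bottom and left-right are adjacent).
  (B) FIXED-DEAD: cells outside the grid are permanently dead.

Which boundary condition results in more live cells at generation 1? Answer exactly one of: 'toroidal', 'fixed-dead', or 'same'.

Under TOROIDAL boundary, generation 1:
00001111
11100011
00000010
00000000
00000000
01000000
01000000
00100111
Population = 16

Under FIXED-DEAD boundary, generation 1:
00011100
01100010
00000011
10000000
10000000
11000001
11000001
10110000
Population = 19

Comparison: toroidal=16, fixed-dead=19 -> fixed-dead

Answer: fixed-dead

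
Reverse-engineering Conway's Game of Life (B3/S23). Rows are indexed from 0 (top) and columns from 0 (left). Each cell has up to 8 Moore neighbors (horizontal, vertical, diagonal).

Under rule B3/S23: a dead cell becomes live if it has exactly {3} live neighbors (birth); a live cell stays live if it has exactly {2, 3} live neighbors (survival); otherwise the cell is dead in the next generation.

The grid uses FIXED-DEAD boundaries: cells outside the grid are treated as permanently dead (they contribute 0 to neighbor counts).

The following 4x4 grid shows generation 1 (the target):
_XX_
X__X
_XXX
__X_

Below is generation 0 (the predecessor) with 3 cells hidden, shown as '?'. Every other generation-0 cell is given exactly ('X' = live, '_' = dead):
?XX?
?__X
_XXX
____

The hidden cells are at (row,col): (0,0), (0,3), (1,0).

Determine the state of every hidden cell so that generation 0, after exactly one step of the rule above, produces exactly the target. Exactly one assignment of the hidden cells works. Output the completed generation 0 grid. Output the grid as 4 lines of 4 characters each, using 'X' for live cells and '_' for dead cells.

Answer: _XX_
X__X
_XXX
____

Derivation:
Hidden generation-0 cells (in order): (0,0), (0,3), (1,0).
A hidden cell only influences target cells in its own 3x3 neighborhood. Try each of the 2^3 = 8 assignments, step the completed generation 0 forward once under B3/S23, and compare with the target:
  (0,0)=_ (0,3)=_ (1,0)=_ -> step gives (0,1)='_' but target has 'X' -> reject
  (0,0)=_ (0,3)=_ (1,0)=X -> step reproduces the target at every cell -> ACCEPT
  (0,0)=_ (0,3)=X (1,0)=_ -> step gives (0,1)='_' but target has 'X' -> reject
  (0,0)=_ (0,3)=X (1,0)=X -> step gives (0,3)='X' but target has '_' -> reject
  (0,0)=X (0,3)=_ (1,0)=_ -> step gives (2,1)='_' but target has 'X' -> reject
  (0,0)=X (0,3)=_ (1,0)=X -> step gives (0,0)='X' but target has '_' -> reject
  (0,0)=X (0,3)=X (1,0)=_ -> step gives (0,3)='X' but target has '_' -> reject
  (0,0)=X (0,3)=X (1,0)=X -> step gives (0,0)='X' but target has '_' -> reject
Unique solution: (0,0)=dead, (0,3)=dead, (1,0)=live.
Check: live-neighbor counts of every cell in the completed generation 0:
2222
2563
2232
1232
Applying B3/S23 to generation 0 with these counts gives:
_XX_
X__X
_XXX
__X_
which matches the target exactly.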